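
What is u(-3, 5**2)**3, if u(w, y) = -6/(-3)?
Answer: 8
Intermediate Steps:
u(w, y) = 2 (u(w, y) = -6*(-1/3) = 2)
u(-3, 5**2)**3 = 2**3 = 8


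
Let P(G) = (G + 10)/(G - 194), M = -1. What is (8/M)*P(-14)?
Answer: -2/13 ≈ -0.15385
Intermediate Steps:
P(G) = (10 + G)/(-194 + G)
(8/M)*P(-14) = (8/(-1))*((10 - 14)/(-194 - 14)) = (8*(-1))*(-4/(-208)) = -(-1)*(-4)/26 = -8*1/52 = -2/13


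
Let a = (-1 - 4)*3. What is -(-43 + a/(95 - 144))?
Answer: 2092/49 ≈ 42.694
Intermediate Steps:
a = -15 (a = -5*3 = -15)
-(-43 + a/(95 - 144)) = -(-43 - 15/(95 - 144)) = -(-43 - 15/(-49)) = -(-43 - 15*(-1/49)) = -(-43 + 15/49) = -1*(-2092/49) = 2092/49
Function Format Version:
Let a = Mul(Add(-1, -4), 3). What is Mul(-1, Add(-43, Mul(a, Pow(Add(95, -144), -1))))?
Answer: Rational(2092, 49) ≈ 42.694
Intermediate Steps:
a = -15 (a = Mul(-5, 3) = -15)
Mul(-1, Add(-43, Mul(a, Pow(Add(95, -144), -1)))) = Mul(-1, Add(-43, Mul(-15, Pow(Add(95, -144), -1)))) = Mul(-1, Add(-43, Mul(-15, Pow(-49, -1)))) = Mul(-1, Add(-43, Mul(-15, Rational(-1, 49)))) = Mul(-1, Add(-43, Rational(15, 49))) = Mul(-1, Rational(-2092, 49)) = Rational(2092, 49)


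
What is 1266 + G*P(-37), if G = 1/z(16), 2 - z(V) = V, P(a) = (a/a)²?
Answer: 17723/14 ≈ 1265.9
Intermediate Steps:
P(a) = 1 (P(a) = 1² = 1)
z(V) = 2 - V
G = -1/14 (G = 1/(2 - 1*16) = 1/(2 - 16) = 1/(-14) = -1/14 ≈ -0.071429)
1266 + G*P(-37) = 1266 - 1/14*1 = 1266 - 1/14 = 17723/14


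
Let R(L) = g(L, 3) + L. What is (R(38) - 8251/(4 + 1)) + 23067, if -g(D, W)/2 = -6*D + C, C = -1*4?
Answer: 109594/5 ≈ 21919.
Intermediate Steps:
C = -4
g(D, W) = 8 + 12*D (g(D, W) = -2*(-6*D - 4) = -2*(-4 - 6*D) = 8 + 12*D)
R(L) = 8 + 13*L (R(L) = (8 + 12*L) + L = 8 + 13*L)
(R(38) - 8251/(4 + 1)) + 23067 = ((8 + 13*38) - 8251/(4 + 1)) + 23067 = ((8 + 494) - 8251/5) + 23067 = (502 + (⅕)*(-8251)) + 23067 = (502 - 8251/5) + 23067 = -5741/5 + 23067 = 109594/5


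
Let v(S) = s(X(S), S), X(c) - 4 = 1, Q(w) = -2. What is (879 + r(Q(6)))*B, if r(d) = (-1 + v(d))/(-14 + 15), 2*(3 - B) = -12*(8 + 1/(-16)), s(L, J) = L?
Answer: 357615/8 ≈ 44702.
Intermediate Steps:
X(c) = 5 (X(c) = 4 + 1 = 5)
v(S) = 5
B = 405/8 (B = 3 - (-6)*(8 + 1/(-16)) = 3 - (-6)*(8 - 1/16) = 3 - (-6)*127/16 = 3 - 1/2*(-381/4) = 3 + 381/8 = 405/8 ≈ 50.625)
r(d) = 4 (r(d) = (-1 + 5)/(-14 + 15) = 4/1 = 4*1 = 4)
(879 + r(Q(6)))*B = (879 + 4)*(405/8) = 883*(405/8) = 357615/8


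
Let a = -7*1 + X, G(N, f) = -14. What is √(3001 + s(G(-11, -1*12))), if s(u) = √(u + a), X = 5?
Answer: √(3001 + 4*I) ≈ 54.781 + 0.0365*I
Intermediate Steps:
a = -2 (a = -7*1 + 5 = -7 + 5 = -2)
s(u) = √(-2 + u) (s(u) = √(u - 2) = √(-2 + u))
√(3001 + s(G(-11, -1*12))) = √(3001 + √(-2 - 14)) = √(3001 + √(-16)) = √(3001 + 4*I)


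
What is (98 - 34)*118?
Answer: 7552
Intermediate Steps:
(98 - 34)*118 = 64*118 = 7552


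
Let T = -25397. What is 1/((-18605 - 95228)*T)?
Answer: 1/2891016701 ≈ 3.4590e-10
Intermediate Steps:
1/((-18605 - 95228)*T) = 1/(-18605 - 95228*(-25397)) = -1/25397/(-113833) = -1/113833*(-1/25397) = 1/2891016701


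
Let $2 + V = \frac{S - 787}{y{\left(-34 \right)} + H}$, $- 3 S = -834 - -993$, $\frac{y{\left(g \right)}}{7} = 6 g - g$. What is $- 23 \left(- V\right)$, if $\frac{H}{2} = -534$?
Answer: $- \frac{42274}{1129} \approx -37.444$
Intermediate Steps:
$H = -1068$ ($H = 2 \left(-534\right) = -1068$)
$y{\left(g \right)} = 35 g$ ($y{\left(g \right)} = 7 \left(6 g - g\right) = 7 \cdot 5 g = 35 g$)
$S = -53$ ($S = - \frac{-834 - -993}{3} = - \frac{-834 + 993}{3} = \left(- \frac{1}{3}\right) 159 = -53$)
$V = - \frac{1838}{1129}$ ($V = -2 + \frac{-53 - 787}{35 \left(-34\right) - 1068} = -2 - \frac{840}{-1190 - 1068} = -2 - \frac{840}{-2258} = -2 - - \frac{420}{1129} = -2 + \frac{420}{1129} = - \frac{1838}{1129} \approx -1.628$)
$- 23 \left(- V\right) = - 23 \left(\left(-1\right) \left(- \frac{1838}{1129}\right)\right) = \left(-23\right) \frac{1838}{1129} = - \frac{42274}{1129}$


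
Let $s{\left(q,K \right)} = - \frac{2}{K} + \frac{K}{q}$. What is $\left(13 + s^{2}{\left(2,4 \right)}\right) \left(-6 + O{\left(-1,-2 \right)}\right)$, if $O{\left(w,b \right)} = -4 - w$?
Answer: $- \frac{549}{4} \approx -137.25$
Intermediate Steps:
$\left(13 + s^{2}{\left(2,4 \right)}\right) \left(-6 + O{\left(-1,-2 \right)}\right) = \left(13 + \left(- \frac{2}{4} + \frac{4}{2}\right)^{2}\right) \left(-6 - 3\right) = \left(13 + \left(\left(-2\right) \frac{1}{4} + 4 \cdot \frac{1}{2}\right)^{2}\right) \left(-6 + \left(-4 + 1\right)\right) = \left(13 + \left(- \frac{1}{2} + 2\right)^{2}\right) \left(-6 - 3\right) = \left(13 + \left(\frac{3}{2}\right)^{2}\right) \left(-9\right) = \left(13 + \frac{9}{4}\right) \left(-9\right) = \frac{61}{4} \left(-9\right) = - \frac{549}{4}$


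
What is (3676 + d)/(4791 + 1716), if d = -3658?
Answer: 2/723 ≈ 0.0027663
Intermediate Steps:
(3676 + d)/(4791 + 1716) = (3676 - 3658)/(4791 + 1716) = 18/6507 = 18*(1/6507) = 2/723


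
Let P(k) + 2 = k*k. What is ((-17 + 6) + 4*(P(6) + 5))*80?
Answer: 11600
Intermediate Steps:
P(k) = -2 + k² (P(k) = -2 + k*k = -2 + k²)
((-17 + 6) + 4*(P(6) + 5))*80 = ((-17 + 6) + 4*((-2 + 6²) + 5))*80 = (-11 + 4*((-2 + 36) + 5))*80 = (-11 + 4*(34 + 5))*80 = (-11 + 4*39)*80 = (-11 + 156)*80 = 145*80 = 11600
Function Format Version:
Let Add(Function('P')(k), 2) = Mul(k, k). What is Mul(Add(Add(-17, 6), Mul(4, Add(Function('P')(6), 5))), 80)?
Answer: 11600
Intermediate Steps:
Function('P')(k) = Add(-2, Pow(k, 2)) (Function('P')(k) = Add(-2, Mul(k, k)) = Add(-2, Pow(k, 2)))
Mul(Add(Add(-17, 6), Mul(4, Add(Function('P')(6), 5))), 80) = Mul(Add(Add(-17, 6), Mul(4, Add(Add(-2, Pow(6, 2)), 5))), 80) = Mul(Add(-11, Mul(4, Add(Add(-2, 36), 5))), 80) = Mul(Add(-11, Mul(4, Add(34, 5))), 80) = Mul(Add(-11, Mul(4, 39)), 80) = Mul(Add(-11, 156), 80) = Mul(145, 80) = 11600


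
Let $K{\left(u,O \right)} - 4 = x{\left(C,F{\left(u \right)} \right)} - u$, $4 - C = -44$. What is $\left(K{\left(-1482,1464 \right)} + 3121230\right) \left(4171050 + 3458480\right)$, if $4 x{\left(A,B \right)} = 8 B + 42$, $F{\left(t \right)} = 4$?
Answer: $23824996549785$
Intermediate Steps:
$C = 48$ ($C = 4 - -44 = 4 + 44 = 48$)
$x{\left(A,B \right)} = \frac{21}{2} + 2 B$ ($x{\left(A,B \right)} = \frac{8 B + 42}{4} = \frac{42 + 8 B}{4} = \frac{21}{2} + 2 B$)
$K{\left(u,O \right)} = \frac{45}{2} - u$ ($K{\left(u,O \right)} = 4 - \left(- \frac{37}{2} + u\right) = \frac{45}{2} - u$)
$\left(K{\left(-1482,1464 \right)} + 3121230\right) \left(4171050 + 3458480\right) = \left(\left(\frac{45}{2} - -1482\right) + 3121230\right) \left(4171050 + 3458480\right) = \left(\left(\frac{45}{2} + 1482\right) + 3121230\right) 7629530 = \left(\frac{3009}{2} + 3121230\right) 7629530 = \frac{6245469}{2} \cdot 7629530 = 23824996549785$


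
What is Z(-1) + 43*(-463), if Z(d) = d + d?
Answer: -19911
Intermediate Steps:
Z(d) = 2*d
Z(-1) + 43*(-463) = 2*(-1) + 43*(-463) = -2 - 19909 = -19911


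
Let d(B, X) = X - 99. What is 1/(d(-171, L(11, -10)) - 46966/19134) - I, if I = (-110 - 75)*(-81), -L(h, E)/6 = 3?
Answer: -17125197237/1142822 ≈ -14985.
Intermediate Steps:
L(h, E) = -18 (L(h, E) = -6*3 = -18)
d(B, X) = -99 + X
I = 14985 (I = -185*(-81) = 14985)
1/(d(-171, L(11, -10)) - 46966/19134) - I = 1/((-99 - 18) - 46966/19134) - 1*14985 = 1/(-117 - 46966*1/19134) - 14985 = 1/(-117 - 23483/9567) - 14985 = 1/(-1142822/9567) - 14985 = -9567/1142822 - 14985 = -17125197237/1142822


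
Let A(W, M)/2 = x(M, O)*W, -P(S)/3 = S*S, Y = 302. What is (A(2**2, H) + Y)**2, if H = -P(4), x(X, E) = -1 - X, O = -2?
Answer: 8100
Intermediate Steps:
P(S) = -3*S**2 (P(S) = -3*S*S = -3*S**2)
H = 48 (H = -(-3)*4**2 = -(-3)*16 = -1*(-48) = 48)
A(W, M) = 2*W*(-1 - M) (A(W, M) = 2*((-1 - M)*W) = 2*(W*(-1 - M)) = 2*W*(-1 - M))
(A(2**2, H) + Y)**2 = (-2*2**2*(1 + 48) + 302)**2 = (-2*4*49 + 302)**2 = (-392 + 302)**2 = (-90)**2 = 8100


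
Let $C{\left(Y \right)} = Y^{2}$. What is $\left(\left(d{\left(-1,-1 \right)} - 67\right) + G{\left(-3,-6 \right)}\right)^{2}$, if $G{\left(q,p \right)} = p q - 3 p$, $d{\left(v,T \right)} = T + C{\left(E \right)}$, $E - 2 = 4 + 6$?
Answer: $12544$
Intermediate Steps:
$E = 12$ ($E = 2 + \left(4 + 6\right) = 2 + 10 = 12$)
$d{\left(v,T \right)} = 144 + T$ ($d{\left(v,T \right)} = T + 12^{2} = T + 144 = 144 + T$)
$G{\left(q,p \right)} = - 3 p + p q$
$\left(\left(d{\left(-1,-1 \right)} - 67\right) + G{\left(-3,-6 \right)}\right)^{2} = \left(\left(\left(144 - 1\right) - 67\right) - 6 \left(-3 - 3\right)\right)^{2} = \left(\left(143 - 67\right) - -36\right)^{2} = \left(76 + 36\right)^{2} = 112^{2} = 12544$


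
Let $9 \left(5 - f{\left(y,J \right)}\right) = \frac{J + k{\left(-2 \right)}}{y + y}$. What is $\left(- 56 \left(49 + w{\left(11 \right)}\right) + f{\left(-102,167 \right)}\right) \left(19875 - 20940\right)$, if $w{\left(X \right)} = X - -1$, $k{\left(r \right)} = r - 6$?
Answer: $\frac{741055045}{204} \approx 3.6326 \cdot 10^{6}$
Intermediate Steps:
$k{\left(r \right)} = -6 + r$ ($k{\left(r \right)} = r - 6 = -6 + r$)
$w{\left(X \right)} = 1 + X$ ($w{\left(X \right)} = X + 1 = 1 + X$)
$f{\left(y,J \right)} = 5 - \frac{-8 + J}{18 y}$ ($f{\left(y,J \right)} = 5 - \frac{\left(J - 8\right) \frac{1}{y + y}}{9} = 5 - \frac{\left(J - 8\right) \frac{1}{2 y}}{9} = 5 - \frac{\left(-8 + J\right) \frac{1}{2 y}}{9} = 5 - \frac{\frac{1}{2} \frac{1}{y} \left(-8 + J\right)}{9} = 5 - \frac{-8 + J}{18 y}$)
$\left(- 56 \left(49 + w{\left(11 \right)}\right) + f{\left(-102,167 \right)}\right) \left(19875 - 20940\right) = \left(- 56 \left(49 + \left(1 + 11\right)\right) + \frac{8 - 167 + 90 \left(-102\right)}{18 \left(-102\right)}\right) \left(19875 - 20940\right) = \left(- 56 \left(49 + 12\right) + \frac{1}{18} \left(- \frac{1}{102}\right) \left(8 - 167 - 9180\right)\right) \left(-1065\right) = \left(\left(-56\right) 61 + \frac{1}{18} \left(- \frac{1}{102}\right) \left(-9339\right)\right) \left(-1065\right) = \left(-3416 + \frac{3113}{612}\right) \left(-1065\right) = \left(- \frac{2087479}{612}\right) \left(-1065\right) = \frac{741055045}{204}$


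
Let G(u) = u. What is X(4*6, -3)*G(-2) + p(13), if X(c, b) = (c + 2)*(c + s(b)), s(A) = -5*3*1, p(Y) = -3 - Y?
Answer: -484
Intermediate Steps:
s(A) = -15 (s(A) = -15*1 = -15)
X(c, b) = (-15 + c)*(2 + c) (X(c, b) = (c + 2)*(c - 15) = (2 + c)*(-15 + c) = (-15 + c)*(2 + c))
X(4*6, -3)*G(-2) + p(13) = (-30 + (4*6)**2 - 52*6)*(-2) + (-3 - 1*13) = (-30 + 24**2 - 13*24)*(-2) + (-3 - 13) = (-30 + 576 - 312)*(-2) - 16 = 234*(-2) - 16 = -468 - 16 = -484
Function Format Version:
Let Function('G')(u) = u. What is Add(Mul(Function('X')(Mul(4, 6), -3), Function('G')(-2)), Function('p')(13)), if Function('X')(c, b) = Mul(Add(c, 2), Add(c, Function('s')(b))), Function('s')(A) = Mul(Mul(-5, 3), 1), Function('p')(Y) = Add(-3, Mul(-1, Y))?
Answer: -484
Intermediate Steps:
Function('s')(A) = -15 (Function('s')(A) = Mul(-15, 1) = -15)
Function('X')(c, b) = Mul(Add(-15, c), Add(2, c)) (Function('X')(c, b) = Mul(Add(c, 2), Add(c, -15)) = Mul(Add(2, c), Add(-15, c)) = Mul(Add(-15, c), Add(2, c)))
Add(Mul(Function('X')(Mul(4, 6), -3), Function('G')(-2)), Function('p')(13)) = Add(Mul(Add(-30, Pow(Mul(4, 6), 2), Mul(-13, Mul(4, 6))), -2), Add(-3, Mul(-1, 13))) = Add(Mul(Add(-30, Pow(24, 2), Mul(-13, 24)), -2), Add(-3, -13)) = Add(Mul(Add(-30, 576, -312), -2), -16) = Add(Mul(234, -2), -16) = Add(-468, -16) = -484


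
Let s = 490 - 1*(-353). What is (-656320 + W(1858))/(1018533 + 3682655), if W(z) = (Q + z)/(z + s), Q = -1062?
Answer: -443179881/3174477197 ≈ -0.13961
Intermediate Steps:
s = 843 (s = 490 + 353 = 843)
W(z) = (-1062 + z)/(843 + z) (W(z) = (-1062 + z)/(z + 843) = (-1062 + z)/(843 + z))
(-656320 + W(1858))/(1018533 + 3682655) = (-656320 + (-1062 + 1858)/(843 + 1858))/(1018533 + 3682655) = (-656320 + 796/2701)/4701188 = (-656320 + (1/2701)*796)*(1/4701188) = (-656320 + 796/2701)*(1/4701188) = -1772719524/2701*1/4701188 = -443179881/3174477197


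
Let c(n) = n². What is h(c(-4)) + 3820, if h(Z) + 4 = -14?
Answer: 3802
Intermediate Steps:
h(Z) = -18 (h(Z) = -4 - 14 = -18)
h(c(-4)) + 3820 = -18 + 3820 = 3802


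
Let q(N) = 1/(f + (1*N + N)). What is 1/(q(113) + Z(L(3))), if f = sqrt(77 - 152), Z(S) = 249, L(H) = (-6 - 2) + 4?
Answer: 509473/126861028 + I*sqrt(3)/634305140 ≈ 0.004016 + 2.7306e-9*I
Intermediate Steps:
L(H) = -4 (L(H) = -8 + 4 = -4)
f = 5*I*sqrt(3) (f = sqrt(-75) = 5*I*sqrt(3) ≈ 8.6602*I)
q(N) = 1/(2*N + 5*I*sqrt(3)) (q(N) = 1/(5*I*sqrt(3) + (1*N + N)) = 1/(5*I*sqrt(3) + (N + N)) = 1/(5*I*sqrt(3) + 2*N) = 1/(2*N + 5*I*sqrt(3)))
1/(q(113) + Z(L(3))) = 1/(1/(2*113 + 5*I*sqrt(3)) + 249) = 1/(1/(226 + 5*I*sqrt(3)) + 249) = 1/(249 + 1/(226 + 5*I*sqrt(3)))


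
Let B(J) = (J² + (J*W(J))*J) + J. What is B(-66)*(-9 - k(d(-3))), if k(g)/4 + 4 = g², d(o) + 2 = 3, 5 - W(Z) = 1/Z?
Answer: 78408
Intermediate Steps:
W(Z) = 5 - 1/Z
d(o) = 1 (d(o) = -2 + 3 = 1)
B(J) = J + J² + J²*(5 - 1/J) (B(J) = (J² + (J*(5 - 1/J))*J) + J = (J² + J²*(5 - 1/J)) + J = J + J² + J²*(5 - 1/J))
k(g) = -16 + 4*g²
B(-66)*(-9 - k(d(-3))) = (6*(-66)²)*(-9 - (-16 + 4*1²)) = (6*4356)*(-9 - (-16 + 4*1)) = 26136*(-9 - (-16 + 4)) = 26136*(-9 - 1*(-12)) = 26136*(-9 + 12) = 26136*3 = 78408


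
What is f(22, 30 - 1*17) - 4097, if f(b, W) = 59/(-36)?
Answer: -147551/36 ≈ -4098.6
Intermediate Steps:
f(b, W) = -59/36 (f(b, W) = 59*(-1/36) = -59/36)
f(22, 30 - 1*17) - 4097 = -59/36 - 4097 = -147551/36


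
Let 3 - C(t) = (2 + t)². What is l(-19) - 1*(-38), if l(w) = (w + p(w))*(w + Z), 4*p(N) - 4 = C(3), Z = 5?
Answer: 367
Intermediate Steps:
C(t) = 3 - (2 + t)²
p(N) = -9/2 (p(N) = 1 + (3 - (2 + 3)²)/4 = 1 + (3 - 1*5²)/4 = 1 + (3 - 1*25)/4 = 1 + (3 - 25)/4 = 1 + (¼)*(-22) = 1 - 11/2 = -9/2)
l(w) = (5 + w)*(-9/2 + w) (l(w) = (w - 9/2)*(w + 5) = (-9/2 + w)*(5 + w) = (5 + w)*(-9/2 + w))
l(-19) - 1*(-38) = (-45/2 + (-19)² + (½)*(-19)) - 1*(-38) = (-45/2 + 361 - 19/2) + 38 = 329 + 38 = 367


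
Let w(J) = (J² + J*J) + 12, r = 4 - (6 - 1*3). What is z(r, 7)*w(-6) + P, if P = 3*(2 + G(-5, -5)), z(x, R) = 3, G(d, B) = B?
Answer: 243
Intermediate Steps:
r = 1 (r = 4 - (6 - 3) = 4 - 1*3 = 4 - 3 = 1)
w(J) = 12 + 2*J² (w(J) = (J² + J²) + 12 = 2*J² + 12 = 12 + 2*J²)
P = -9 (P = 3*(2 - 5) = 3*(-3) = -9)
z(r, 7)*w(-6) + P = 3*(12 + 2*(-6)²) - 9 = 3*(12 + 2*36) - 9 = 3*(12 + 72) - 9 = 3*84 - 9 = 252 - 9 = 243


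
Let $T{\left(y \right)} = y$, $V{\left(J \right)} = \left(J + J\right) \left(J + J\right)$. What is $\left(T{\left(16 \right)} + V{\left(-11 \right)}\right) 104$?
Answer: $52000$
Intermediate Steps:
$V{\left(J \right)} = 4 J^{2}$ ($V{\left(J \right)} = 2 J 2 J = 4 J^{2}$)
$\left(T{\left(16 \right)} + V{\left(-11 \right)}\right) 104 = \left(16 + 4 \left(-11\right)^{2}\right) 104 = \left(16 + 4 \cdot 121\right) 104 = \left(16 + 484\right) 104 = 500 \cdot 104 = 52000$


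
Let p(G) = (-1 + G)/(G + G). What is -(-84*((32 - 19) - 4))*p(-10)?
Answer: 2079/5 ≈ 415.80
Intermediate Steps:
p(G) = (-1 + G)/(2*G) (p(G) = (-1 + G)/((2*G)) = (-1 + G)*(1/(2*G)) = (-1 + G)/(2*G))
-(-84*((32 - 19) - 4))*p(-10) = -(-84*((32 - 19) - 4))*(½)*(-1 - 10)/(-10) = -(-84*(13 - 4))*(½)*(-⅒)*(-11) = -(-84*9)*11/20 = -(-756)*11/20 = -1*(-2079/5) = 2079/5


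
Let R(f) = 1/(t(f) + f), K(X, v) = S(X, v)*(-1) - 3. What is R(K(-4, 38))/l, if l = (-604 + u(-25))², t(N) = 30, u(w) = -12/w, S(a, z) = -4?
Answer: 625/7057080064 ≈ 8.8564e-8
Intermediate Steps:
K(X, v) = 1 (K(X, v) = -4*(-1) - 3 = 4 - 3 = 1)
R(f) = 1/(30 + f)
l = 227647744/625 (l = (-604 - 12/(-25))² = (-604 - 12*(-1/25))² = (-604 + 12/25)² = (-15088/25)² = 227647744/625 ≈ 3.6424e+5)
R(K(-4, 38))/l = 1/((30 + 1)*(227647744/625)) = (625/227647744)/31 = (1/31)*(625/227647744) = 625/7057080064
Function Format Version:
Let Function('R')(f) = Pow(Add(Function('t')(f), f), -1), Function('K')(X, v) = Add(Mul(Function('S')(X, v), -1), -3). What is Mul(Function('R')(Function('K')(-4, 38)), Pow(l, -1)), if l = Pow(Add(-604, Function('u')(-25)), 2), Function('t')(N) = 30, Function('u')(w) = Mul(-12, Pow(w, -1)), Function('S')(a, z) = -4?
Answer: Rational(625, 7057080064) ≈ 8.8564e-8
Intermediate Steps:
Function('K')(X, v) = 1 (Function('K')(X, v) = Add(Mul(-4, -1), -3) = Add(4, -3) = 1)
Function('R')(f) = Pow(Add(30, f), -1)
l = Rational(227647744, 625) (l = Pow(Add(-604, Mul(-12, Pow(-25, -1))), 2) = Pow(Add(-604, Mul(-12, Rational(-1, 25))), 2) = Pow(Add(-604, Rational(12, 25)), 2) = Pow(Rational(-15088, 25), 2) = Rational(227647744, 625) ≈ 3.6424e+5)
Mul(Function('R')(Function('K')(-4, 38)), Pow(l, -1)) = Mul(Pow(Add(30, 1), -1), Pow(Rational(227647744, 625), -1)) = Mul(Pow(31, -1), Rational(625, 227647744)) = Mul(Rational(1, 31), Rational(625, 227647744)) = Rational(625, 7057080064)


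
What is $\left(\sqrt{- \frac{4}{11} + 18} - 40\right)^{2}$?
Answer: $\frac{\left(440 - \sqrt{2134}\right)^{2}}{121} \approx 1281.7$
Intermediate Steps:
$\left(\sqrt{- \frac{4}{11} + 18} - 40\right)^{2} = \left(\sqrt{\frac{194}{11}} - 40\right)^{2} = \left(\frac{\sqrt{2134}}{11} - 40\right)^{2} = \left(-40 + \frac{\sqrt{2134}}{11}\right)^{2}$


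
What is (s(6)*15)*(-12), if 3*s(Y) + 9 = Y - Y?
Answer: 540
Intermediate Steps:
s(Y) = -3 (s(Y) = -3 + (Y - Y)/3 = -3 + (⅓)*0 = -3 + 0 = -3)
(s(6)*15)*(-12) = -3*15*(-12) = -45*(-12) = 540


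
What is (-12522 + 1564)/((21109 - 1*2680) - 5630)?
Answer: -10958/12799 ≈ -0.85616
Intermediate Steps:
(-12522 + 1564)/((21109 - 1*2680) - 5630) = -10958/((21109 - 2680) - 5630) = -10958/(18429 - 5630) = -10958/12799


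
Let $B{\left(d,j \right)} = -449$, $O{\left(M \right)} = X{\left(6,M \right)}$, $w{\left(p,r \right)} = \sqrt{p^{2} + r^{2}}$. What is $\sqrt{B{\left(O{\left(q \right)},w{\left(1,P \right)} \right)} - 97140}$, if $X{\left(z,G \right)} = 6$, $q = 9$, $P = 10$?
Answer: $i \sqrt{97589} \approx 312.39 i$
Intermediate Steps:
$O{\left(M \right)} = 6$
$\sqrt{B{\left(O{\left(q \right)},w{\left(1,P \right)} \right)} - 97140} = \sqrt{-449 - 97140} = \sqrt{-97589} = i \sqrt{97589}$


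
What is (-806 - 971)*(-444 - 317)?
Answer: 1352297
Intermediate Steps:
(-806 - 971)*(-444 - 317) = -1777*(-761) = 1352297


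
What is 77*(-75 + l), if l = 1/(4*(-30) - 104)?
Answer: -184811/32 ≈ -5775.3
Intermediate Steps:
l = -1/224 (l = 1/(-120 - 104) = 1/(-224) = -1/224 ≈ -0.0044643)
77*(-75 + l) = 77*(-75 - 1/224) = 77*(-16801/224) = -184811/32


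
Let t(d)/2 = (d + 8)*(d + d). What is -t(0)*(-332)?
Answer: 0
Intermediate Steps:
t(d) = 4*d*(8 + d) (t(d) = 2*((d + 8)*(d + d)) = 2*((8 + d)*(2*d)) = 2*(2*d*(8 + d)) = 4*d*(8 + d))
-t(0)*(-332) = -4*0*(8 + 0)*(-332) = -4*0*8*(-332) = -0*(-332) = -1*0 = 0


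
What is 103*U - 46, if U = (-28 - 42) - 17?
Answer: -9007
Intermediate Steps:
U = -87 (U = -70 - 17 = -87)
103*U - 46 = 103*(-87) - 46 = -8961 - 46 = -9007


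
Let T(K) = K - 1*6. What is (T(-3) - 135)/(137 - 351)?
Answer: 72/107 ≈ 0.67290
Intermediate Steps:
T(K) = -6 + K (T(K) = K - 6 = -6 + K)
(T(-3) - 135)/(137 - 351) = ((-6 - 3) - 135)/(137 - 351) = (-9 - 135)/(-214) = -144*(-1/214) = 72/107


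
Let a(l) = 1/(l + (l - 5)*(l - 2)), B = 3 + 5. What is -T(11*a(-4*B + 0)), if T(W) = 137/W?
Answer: -167962/11 ≈ -15269.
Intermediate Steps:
B = 8
a(l) = 1/(l + (-5 + l)*(-2 + l))
-T(11*a(-4*B + 0)) = -137/(11/(10 + (-4*8 + 0)² - 6*(-4*8 + 0))) = -137/(11/(10 + (-32 + 0)² - 6*(-32 + 0))) = -137/(11/(10 + (-32)² - 6*(-32))) = -137/(11/(10 + 1024 + 192)) = -137/(11/1226) = -137/(11*(1/1226)) = -137/11/1226 = -137*1226/11 = -1*167962/11 = -167962/11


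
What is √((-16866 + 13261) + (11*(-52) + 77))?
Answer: 10*I*√41 ≈ 64.031*I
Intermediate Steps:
√((-16866 + 13261) + (11*(-52) + 77)) = √(-3605 + (-572 + 77)) = √(-3605 - 495) = √(-4100) = 10*I*√41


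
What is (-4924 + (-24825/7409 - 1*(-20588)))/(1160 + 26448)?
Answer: 116029751/204547672 ≈ 0.56725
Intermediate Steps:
(-4924 + (-24825/7409 - 1*(-20588)))/(1160 + 26448) = (-4924 + (-24825*1/7409 + 20588))/27608 = (-4924 + (-24825/7409 + 20588))*(1/27608) = (-4924 + 152511667/7409)*(1/27608) = (116029751/7409)*(1/27608) = 116029751/204547672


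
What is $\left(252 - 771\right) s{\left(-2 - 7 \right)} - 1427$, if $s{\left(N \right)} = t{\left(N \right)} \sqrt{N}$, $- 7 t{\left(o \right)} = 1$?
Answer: $-1427 + \frac{1557 i}{7} \approx -1427.0 + 222.43 i$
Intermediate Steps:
$t{\left(o \right)} = - \frac{1}{7}$ ($t{\left(o \right)} = \left(- \frac{1}{7}\right) 1 = - \frac{1}{7}$)
$s{\left(N \right)} = - \frac{\sqrt{N}}{7}$
$\left(252 - 771\right) s{\left(-2 - 7 \right)} - 1427 = \left(252 - 771\right) \left(- \frac{\sqrt{-2 - 7}}{7}\right) - 1427 = - 519 \left(- \frac{\sqrt{-9}}{7}\right) - 1427 = - 519 \left(- \frac{3 i}{7}\right) - 1427 = \frac{1557 i}{7} - 1427 = -1427 + \frac{1557 i}{7}$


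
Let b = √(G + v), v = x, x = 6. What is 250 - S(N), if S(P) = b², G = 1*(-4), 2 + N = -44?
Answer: 248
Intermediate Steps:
N = -46 (N = -2 - 44 = -46)
v = 6
G = -4
b = √2 (b = √(-4 + 6) = √2 ≈ 1.4142)
S(P) = 2 (S(P) = (√2)² = 2)
250 - S(N) = 250 - 1*2 = 250 - 2 = 248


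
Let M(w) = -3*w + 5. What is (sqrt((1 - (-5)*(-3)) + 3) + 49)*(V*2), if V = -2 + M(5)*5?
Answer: -5096 - 104*I*sqrt(11) ≈ -5096.0 - 344.93*I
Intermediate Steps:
M(w) = 5 - 3*w
V = -52 (V = -2 + (5 - 3*5)*5 = -2 + (5 - 15)*5 = -2 - 10*5 = -2 - 50 = -52)
(sqrt((1 - (-5)*(-3)) + 3) + 49)*(V*2) = (sqrt((1 - (-5)*(-3)) + 3) + 49)*(-52*2) = (sqrt((1 - 1*15) + 3) + 49)*(-104) = (sqrt((1 - 15) + 3) + 49)*(-104) = (sqrt(-14 + 3) + 49)*(-104) = (sqrt(-11) + 49)*(-104) = (I*sqrt(11) + 49)*(-104) = (49 + I*sqrt(11))*(-104) = -5096 - 104*I*sqrt(11)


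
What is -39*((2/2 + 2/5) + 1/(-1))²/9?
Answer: -52/75 ≈ -0.69333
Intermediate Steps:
-39*((2/2 + 2/5) + 1/(-1))²/9 = -39*((2*(½) + 2*(⅕)) - 1)²*(⅑) = -39*((1 + ⅖) - 1)²*(⅑) = -39*(7/5 - 1)²*(⅑) = -39*(⅖)²*(⅑) = -39*4/25*(⅑) = -156/25*⅑ = -52/75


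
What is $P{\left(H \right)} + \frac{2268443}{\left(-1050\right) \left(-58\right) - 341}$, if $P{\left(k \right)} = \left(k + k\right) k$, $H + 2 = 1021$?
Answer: $\frac{125766476041}{60559} \approx 2.0768 \cdot 10^{6}$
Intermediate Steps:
$H = 1019$ ($H = -2 + 1021 = 1019$)
$P{\left(k \right)} = 2 k^{2}$ ($P{\left(k \right)} = 2 k k = 2 k^{2}$)
$P{\left(H \right)} + \frac{2268443}{\left(-1050\right) \left(-58\right) - 341} = 2 \cdot 1019^{2} + \frac{2268443}{\left(-1050\right) \left(-58\right) - 341} = 2 \cdot 1038361 + \frac{2268443}{60900 - 341} = 2076722 + \frac{2268443}{60559} = \frac{125766476041}{60559}$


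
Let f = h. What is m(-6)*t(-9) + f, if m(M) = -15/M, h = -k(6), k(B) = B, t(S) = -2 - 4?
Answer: -21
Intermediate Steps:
t(S) = -6
h = -6 (h = -1*6 = -6)
f = -6
m(-6)*t(-9) + f = -15/(-6)*(-6) - 6 = -15*(-1/6)*(-6) - 6 = (5/2)*(-6) - 6 = -15 - 6 = -21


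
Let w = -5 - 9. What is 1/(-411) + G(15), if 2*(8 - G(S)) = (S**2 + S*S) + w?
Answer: -86311/411 ≈ -210.00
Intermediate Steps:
w = -14
G(S) = 15 - S**2 (G(S) = 8 - ((S**2 + S*S) - 14)/2 = 8 - ((S**2 + S**2) - 14)/2 = 8 - (2*S**2 - 14)/2 = 8 - (-14 + 2*S**2)/2 = 8 + (7 - S**2) = 15 - S**2)
1/(-411) + G(15) = 1/(-411) + (15 - 1*15**2) = -1/411 + (15 - 1*225) = -1/411 + (15 - 225) = -1/411 - 210 = -86311/411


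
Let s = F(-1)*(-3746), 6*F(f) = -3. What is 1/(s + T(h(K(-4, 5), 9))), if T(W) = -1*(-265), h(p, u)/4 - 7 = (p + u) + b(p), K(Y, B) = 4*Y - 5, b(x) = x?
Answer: 1/2138 ≈ 0.00046773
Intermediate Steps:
F(f) = -1/2 (F(f) = (1/6)*(-3) = -1/2)
K(Y, B) = -5 + 4*Y
h(p, u) = 28 + 4*u + 8*p (h(p, u) = 28 + 4*((p + u) + p) = 28 + 4*(u + 2*p) = 28 + (4*u + 8*p) = 28 + 4*u + 8*p)
T(W) = 265
s = 1873 (s = -1/2*(-3746) = 1873)
1/(s + T(h(K(-4, 5), 9))) = 1/(1873 + 265) = 1/2138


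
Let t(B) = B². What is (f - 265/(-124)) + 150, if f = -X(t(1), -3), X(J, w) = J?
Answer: 18741/124 ≈ 151.14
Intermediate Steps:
f = -1 (f = -1*1² = -1*1 = -1)
(f - 265/(-124)) + 150 = (-1 - 265/(-124)) + 150 = (-1 - 265*(-1/124)) + 150 = (-1 + 265/124) + 150 = 141/124 + 150 = 18741/124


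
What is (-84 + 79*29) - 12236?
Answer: -10029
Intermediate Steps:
(-84 + 79*29) - 12236 = (-84 + 2291) - 12236 = 2207 - 12236 = -10029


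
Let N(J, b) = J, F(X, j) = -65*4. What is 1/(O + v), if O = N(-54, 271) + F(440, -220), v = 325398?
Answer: 1/325084 ≈ 3.0761e-6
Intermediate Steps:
F(X, j) = -260
O = -314 (O = -54 - 260 = -314)
1/(O + v) = 1/(-314 + 325398) = 1/325084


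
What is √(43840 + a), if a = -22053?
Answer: √21787 ≈ 147.60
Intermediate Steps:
√(43840 + a) = √(43840 - 22053) = √21787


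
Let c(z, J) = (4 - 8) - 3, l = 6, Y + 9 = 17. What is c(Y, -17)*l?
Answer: -42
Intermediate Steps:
Y = 8 (Y = -9 + 17 = 8)
c(z, J) = -7 (c(z, J) = -4 - 3 = -7)
c(Y, -17)*l = -7*6 = -42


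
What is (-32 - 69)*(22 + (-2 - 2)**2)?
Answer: -3838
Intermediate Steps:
(-32 - 69)*(22 + (-2 - 2)**2) = -101*(22 + (-4)**2) = -101*(22 + 16) = -101*38 = -3838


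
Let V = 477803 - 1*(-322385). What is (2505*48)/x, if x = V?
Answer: 30060/200047 ≈ 0.15026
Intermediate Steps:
V = 800188 (V = 477803 + 322385 = 800188)
x = 800188
(2505*48)/x = (2505*48)/800188 = 120240*(1/800188) = 30060/200047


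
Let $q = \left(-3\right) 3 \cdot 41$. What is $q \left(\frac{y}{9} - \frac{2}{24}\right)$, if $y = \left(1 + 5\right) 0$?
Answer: $\frac{123}{4} \approx 30.75$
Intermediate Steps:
$y = 0$ ($y = 6 \cdot 0 = 0$)
$q = -369$ ($q = \left(-9\right) 41 = -369$)
$q \left(\frac{y}{9} - \frac{2}{24}\right) = - 369 \left(\frac{0}{9} - \frac{2}{24}\right) = - 369 \left(0 \cdot \frac{1}{9} - \frac{1}{12}\right) = - 369 \left(0 - \frac{1}{12}\right) = \left(-369\right) \left(- \frac{1}{12}\right) = \frac{123}{4}$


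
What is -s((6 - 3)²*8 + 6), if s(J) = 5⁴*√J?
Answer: -625*√78 ≈ -5519.9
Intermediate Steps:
s(J) = 625*√J
-s((6 - 3)²*8 + 6) = -625*√((6 - 3)²*8 + 6) = -625*√(3²*8 + 6) = -625*√(9*8 + 6) = -625*√(72 + 6) = -625*√78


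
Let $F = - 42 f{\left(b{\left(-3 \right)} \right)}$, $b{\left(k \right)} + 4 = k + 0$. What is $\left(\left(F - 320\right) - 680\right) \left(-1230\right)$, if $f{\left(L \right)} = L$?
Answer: $868380$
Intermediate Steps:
$b{\left(k \right)} = -4 + k$ ($b{\left(k \right)} = -4 + \left(k + 0\right) = -4 + k$)
$F = 294$ ($F = - 42 \left(-4 - 3\right) = \left(-42\right) \left(-7\right) = 294$)
$\left(\left(F - 320\right) - 680\right) \left(-1230\right) = \left(\left(294 - 320\right) - 680\right) \left(-1230\right) = \left(-26 - 680\right) \left(-1230\right) = \left(-706\right) \left(-1230\right) = 868380$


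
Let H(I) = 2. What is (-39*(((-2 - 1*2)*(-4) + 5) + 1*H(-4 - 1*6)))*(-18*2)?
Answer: 32292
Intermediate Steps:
(-39*(((-2 - 1*2)*(-4) + 5) + 1*H(-4 - 1*6)))*(-18*2) = (-39*(((-2 - 1*2)*(-4) + 5) + 1*2))*(-18*2) = -39*(((-2 - 2)*(-4) + 5) + 2)*(-36) = -39*((-4*(-4) + 5) + 2)*(-36) = -39*((16 + 5) + 2)*(-36) = -39*(21 + 2)*(-36) = -39*23*(-36) = -897*(-36) = 32292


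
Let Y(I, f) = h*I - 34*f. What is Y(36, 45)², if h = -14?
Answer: 4137156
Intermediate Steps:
Y(I, f) = -34*f - 14*I (Y(I, f) = -14*I - 34*f = -34*f - 14*I)
Y(36, 45)² = (-34*45 - 14*36)² = (-1530 - 504)² = (-2034)² = 4137156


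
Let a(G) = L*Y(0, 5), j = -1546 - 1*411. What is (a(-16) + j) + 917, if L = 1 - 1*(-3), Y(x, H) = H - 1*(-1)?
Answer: -1016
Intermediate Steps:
j = -1957 (j = -1546 - 411 = -1957)
Y(x, H) = 1 + H (Y(x, H) = H + 1 = 1 + H)
L = 4 (L = 1 + 3 = 4)
a(G) = 24 (a(G) = 4*(1 + 5) = 4*6 = 24)
(a(-16) + j) + 917 = (24 - 1957) + 917 = -1933 + 917 = -1016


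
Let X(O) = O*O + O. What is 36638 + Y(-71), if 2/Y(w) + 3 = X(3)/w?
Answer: 8243408/225 ≈ 36637.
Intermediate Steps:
X(O) = O + O² (X(O) = O² + O = O + O²)
Y(w) = 2/(-3 + 12/w) (Y(w) = 2/(-3 + (3*(1 + 3))/w) = 2/(-3 + (3*4)/w) = 2/(-3 + 12/w))
36638 + Y(-71) = 36638 - 2*(-71)/(-12 + 3*(-71)) = 36638 - 2*(-71)/(-12 - 213) = 36638 - 2*(-71)/(-225) = 36638 - 2*(-71)*(-1/225) = 36638 - 142/225 = 8243408/225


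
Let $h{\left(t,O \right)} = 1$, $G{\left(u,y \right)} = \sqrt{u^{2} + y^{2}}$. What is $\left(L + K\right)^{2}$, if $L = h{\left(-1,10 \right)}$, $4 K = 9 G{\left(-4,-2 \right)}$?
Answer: $\frac{409}{4} + 9 \sqrt{5} \approx 122.37$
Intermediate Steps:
$K = \frac{9 \sqrt{5}}{2}$ ($K = \frac{9 \sqrt{\left(-4\right)^{2} + \left(-2\right)^{2}}}{4} = \frac{9 \sqrt{16 + 4}}{4} = \frac{9 \sqrt{20}}{4} = \frac{9 \cdot 2 \sqrt{5}}{4} = \frac{18 \sqrt{5}}{4} = \frac{9 \sqrt{5}}{2} \approx 10.062$)
$L = 1$
$\left(L + K\right)^{2} = \left(1 + \frac{9 \sqrt{5}}{2}\right)^{2}$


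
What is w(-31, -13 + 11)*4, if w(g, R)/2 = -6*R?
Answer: 96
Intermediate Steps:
w(g, R) = -12*R (w(g, R) = 2*(-6*R) = -12*R)
w(-31, -13 + 11)*4 = -12*(-13 + 11)*4 = -12*(-2)*4 = 24*4 = 96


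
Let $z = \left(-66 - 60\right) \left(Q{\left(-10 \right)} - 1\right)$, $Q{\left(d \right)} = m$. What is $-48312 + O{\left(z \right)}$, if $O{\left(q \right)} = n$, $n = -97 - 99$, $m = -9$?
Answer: $-48508$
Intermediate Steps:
$Q{\left(d \right)} = -9$
$z = 1260$ ($z = \left(-66 - 60\right) \left(-9 - 1\right) = \left(-126\right) \left(-10\right) = 1260$)
$n = -196$
$O{\left(q \right)} = -196$
$-48312 + O{\left(z \right)} = -48312 - 196 = -48508$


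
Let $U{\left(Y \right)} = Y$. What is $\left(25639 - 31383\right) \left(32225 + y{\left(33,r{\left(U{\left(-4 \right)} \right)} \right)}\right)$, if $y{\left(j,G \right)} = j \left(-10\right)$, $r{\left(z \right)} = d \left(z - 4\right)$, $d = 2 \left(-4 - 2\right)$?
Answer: $-183204880$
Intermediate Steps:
$d = -12$ ($d = 2 \left(-6\right) = -12$)
$r{\left(z \right)} = 48 - 12 z$ ($r{\left(z \right)} = - 12 \left(z - 4\right) = - 12 \left(-4 + z\right) = 48 - 12 z$)
$y{\left(j,G \right)} = - 10 j$
$\left(25639 - 31383\right) \left(32225 + y{\left(33,r{\left(U{\left(-4 \right)} \right)} \right)}\right) = \left(25639 - 31383\right) \left(32225 - 330\right) = - 5744 \left(32225 - 330\right) = \left(-5744\right) 31895 = -183204880$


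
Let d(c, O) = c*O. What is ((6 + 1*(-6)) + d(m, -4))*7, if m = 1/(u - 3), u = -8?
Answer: 28/11 ≈ 2.5455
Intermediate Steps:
m = -1/11 (m = 1/(-8 - 3) = 1/(-11) = -1/11 ≈ -0.090909)
d(c, O) = O*c
((6 + 1*(-6)) + d(m, -4))*7 = ((6 + 1*(-6)) - 4*(-1/11))*7 = ((6 - 6) + 4/11)*7 = (0 + 4/11)*7 = (4/11)*7 = 28/11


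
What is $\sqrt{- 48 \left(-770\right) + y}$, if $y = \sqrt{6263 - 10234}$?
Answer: $\sqrt{36960 + 19 i \sqrt{11}} \approx 192.25 + 0.164 i$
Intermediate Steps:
$y = 19 i \sqrt{11}$ ($y = \sqrt{-3971} = 19 i \sqrt{11} \approx 63.016 i$)
$\sqrt{- 48 \left(-770\right) + y} = \sqrt{- 48 \left(-770\right) + 19 i \sqrt{11}} = \sqrt{\left(-1\right) \left(-36960\right) + 19 i \sqrt{11}} = \sqrt{36960 + 19 i \sqrt{11}}$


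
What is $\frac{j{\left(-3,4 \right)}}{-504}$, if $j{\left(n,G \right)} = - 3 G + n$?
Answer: $\frac{5}{168} \approx 0.029762$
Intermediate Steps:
$j{\left(n,G \right)} = n - 3 G$
$\frac{j{\left(-3,4 \right)}}{-504} = \frac{-3 - 12}{-504} = - \frac{-3 - 12}{504} = \left(- \frac{1}{504}\right) \left(-15\right) = \frac{5}{168}$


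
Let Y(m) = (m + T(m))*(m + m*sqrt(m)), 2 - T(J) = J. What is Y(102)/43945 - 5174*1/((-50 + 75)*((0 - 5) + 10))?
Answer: -2674658/64625 + 12*sqrt(102)/2585 ≈ -41.340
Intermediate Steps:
T(J) = 2 - J
Y(m) = 2*m + 2*m**(3/2) (Y(m) = (m + (2 - m))*(m + m*sqrt(m)) = 2*(m + m**(3/2)) = 2*m + 2*m**(3/2))
Y(102)/43945 - 5174*1/((-50 + 75)*((0 - 5) + 10)) = (2*102 + 2*102**(3/2))/43945 - 5174*1/((-50 + 75)*((0 - 5) + 10)) = (204 + 2*(102*sqrt(102)))*(1/43945) - 5174*1/(25*(-5 + 10)) = (204 + 204*sqrt(102))*(1/43945) - 5174/(5*25) = (12/2585 + 12*sqrt(102)/2585) - 5174/125 = -2674658/64625 + 12*sqrt(102)/2585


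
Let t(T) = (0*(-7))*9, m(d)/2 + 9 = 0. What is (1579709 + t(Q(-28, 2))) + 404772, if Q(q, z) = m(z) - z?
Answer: 1984481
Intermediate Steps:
m(d) = -18 (m(d) = -18 + 2*0 = -18 + 0 = -18)
Q(q, z) = -18 - z
t(T) = 0 (t(T) = 0*9 = 0)
(1579709 + t(Q(-28, 2))) + 404772 = (1579709 + 0) + 404772 = 1579709 + 404772 = 1984481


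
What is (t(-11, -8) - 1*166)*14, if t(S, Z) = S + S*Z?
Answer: -1246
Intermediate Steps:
(t(-11, -8) - 1*166)*14 = (-11*(1 - 8) - 1*166)*14 = (-11*(-7) - 166)*14 = (77 - 166)*14 = -89*14 = -1246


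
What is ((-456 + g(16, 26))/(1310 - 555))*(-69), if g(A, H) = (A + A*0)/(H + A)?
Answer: 220064/5285 ≈ 41.639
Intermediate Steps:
g(A, H) = A/(A + H) (g(A, H) = (A + 0)/(A + H) = A/(A + H))
((-456 + g(16, 26))/(1310 - 555))*(-69) = ((-456 + 16/(16 + 26))/(1310 - 555))*(-69) = ((-456 + 16/42)/755)*(-69) = ((-456 + 16*(1/42))*(1/755))*(-69) = ((-456 + 8/21)*(1/755))*(-69) = -9568/21*1/755*(-69) = -9568/15855*(-69) = 220064/5285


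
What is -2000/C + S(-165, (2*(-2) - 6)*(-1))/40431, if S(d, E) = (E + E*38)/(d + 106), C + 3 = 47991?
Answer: -399131110/9539330571 ≈ -0.041841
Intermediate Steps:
C = 47988 (C = -3 + 47991 = 47988)
S(d, E) = 39*E/(106 + d) (S(d, E) = (E + 38*E)/(106 + d) = (39*E)/(106 + d) = 39*E/(106 + d))
-2000/C + S(-165, (2*(-2) - 6)*(-1))/40431 = -2000/47988 + (39*((2*(-2) - 6)*(-1))/(106 - 165))/40431 = -2000*1/47988 + (39*((-4 - 6)*(-1))/(-59))*(1/40431) = -500/11997 + (39*(-10*(-1))*(-1/59))*(1/40431) = -500/11997 + (39*10*(-1/59))*(1/40431) = -500/11997 - 390/59*1/40431 = -500/11997 - 130/795143 = -399131110/9539330571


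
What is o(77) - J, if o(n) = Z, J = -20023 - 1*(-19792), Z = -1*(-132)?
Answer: 363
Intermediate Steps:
Z = 132
J = -231 (J = -20023 + 19792 = -231)
o(n) = 132
o(77) - J = 132 - 1*(-231) = 132 + 231 = 363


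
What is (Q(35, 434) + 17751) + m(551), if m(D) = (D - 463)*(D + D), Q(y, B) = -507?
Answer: 114220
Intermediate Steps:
m(D) = 2*D*(-463 + D) (m(D) = (-463 + D)*(2*D) = 2*D*(-463 + D))
(Q(35, 434) + 17751) + m(551) = (-507 + 17751) + 2*551*(-463 + 551) = 17244 + 2*551*88 = 17244 + 96976 = 114220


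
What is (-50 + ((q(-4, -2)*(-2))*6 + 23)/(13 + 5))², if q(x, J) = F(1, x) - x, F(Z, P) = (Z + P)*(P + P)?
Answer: 1471369/324 ≈ 4541.3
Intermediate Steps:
F(Z, P) = 2*P*(P + Z) (F(Z, P) = (P + Z)*(2*P) = 2*P*(P + Z))
q(x, J) = -x + 2*x*(1 + x) (q(x, J) = 2*x*(x + 1) - x = 2*x*(1 + x) - x = -x + 2*x*(1 + x))
(-50 + ((q(-4, -2)*(-2))*6 + 23)/(13 + 5))² = (-50 + ((-4*(1 + 2*(-4))*(-2))*6 + 23)/(13 + 5))² = (-50 + ((-4*(1 - 8)*(-2))*6 + 23)/18)² = (-50 + ((-4*(-7)*(-2))*6 + 23)*(1/18))² = (-50 + ((28*(-2))*6 + 23)*(1/18))² = (-50 + (-56*6 + 23)*(1/18))² = (-50 + (-336 + 23)*(1/18))² = (-50 - 313*1/18)² = (-50 - 313/18)² = (-1213/18)² = 1471369/324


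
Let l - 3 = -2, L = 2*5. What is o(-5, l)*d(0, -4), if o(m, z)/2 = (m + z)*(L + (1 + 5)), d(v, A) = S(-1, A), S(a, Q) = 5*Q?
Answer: 2560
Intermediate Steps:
L = 10
l = 1 (l = 3 - 2 = 1)
d(v, A) = 5*A
o(m, z) = 32*m + 32*z (o(m, z) = 2*((m + z)*(10 + (1 + 5))) = 2*((m + z)*(10 + 6)) = 2*((m + z)*16) = 2*(16*m + 16*z) = 32*m + 32*z)
o(-5, l)*d(0, -4) = (32*(-5) + 32*1)*(5*(-4)) = (-160 + 32)*(-20) = -128*(-20) = 2560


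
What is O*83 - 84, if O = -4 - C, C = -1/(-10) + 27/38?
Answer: -45911/95 ≈ -483.27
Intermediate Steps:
C = 77/95 (C = -1*(-⅒) + 27*(1/38) = ⅒ + 27/38 = 77/95 ≈ 0.81053)
O = -457/95 (O = -4 - 1*77/95 = -4 - 77/95 = -457/95 ≈ -4.8105)
O*83 - 84 = -457/95*83 - 84 = -37931/95 - 84 = -45911/95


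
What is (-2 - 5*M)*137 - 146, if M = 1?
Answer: -1105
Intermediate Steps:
(-2 - 5*M)*137 - 146 = (-2 - 5*1)*137 - 146 = (-2 - 5)*137 - 146 = -7*137 - 146 = -959 - 146 = -1105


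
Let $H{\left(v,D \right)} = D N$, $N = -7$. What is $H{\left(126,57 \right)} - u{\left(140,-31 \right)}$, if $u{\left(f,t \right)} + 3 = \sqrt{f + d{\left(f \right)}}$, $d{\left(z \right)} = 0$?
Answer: $-396 - 2 \sqrt{35} \approx -407.83$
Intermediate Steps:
$H{\left(v,D \right)} = - 7 D$ ($H{\left(v,D \right)} = D \left(-7\right) = - 7 D$)
$u{\left(f,t \right)} = -3 + \sqrt{f}$ ($u{\left(f,t \right)} = -3 + \sqrt{f + 0} = -3 + \sqrt{f}$)
$H{\left(126,57 \right)} - u{\left(140,-31 \right)} = \left(-7\right) 57 - \left(-3 + \sqrt{140}\right) = -399 - \left(-3 + 2 \sqrt{35}\right) = -399 + \left(3 - 2 \sqrt{35}\right) = -396 - 2 \sqrt{35}$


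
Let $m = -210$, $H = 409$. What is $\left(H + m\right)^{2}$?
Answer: $39601$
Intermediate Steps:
$\left(H + m\right)^{2} = \left(409 - 210\right)^{2} = 199^{2} = 39601$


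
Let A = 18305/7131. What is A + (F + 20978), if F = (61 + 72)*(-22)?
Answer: 128747117/7131 ≈ 18055.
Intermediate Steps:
F = -2926 (F = 133*(-22) = -2926)
A = 18305/7131 (A = 18305*(1/7131) = 18305/7131 ≈ 2.5670)
A + (F + 20978) = 18305/7131 + (-2926 + 20978) = 18305/7131 + 18052 = 128747117/7131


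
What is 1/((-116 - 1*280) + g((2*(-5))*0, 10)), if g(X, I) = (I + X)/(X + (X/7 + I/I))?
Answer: -1/386 ≈ -0.0025907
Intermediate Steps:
g(X, I) = (I + X)/(1 + 8*X/7) (g(X, I) = (I + X)/(X + (X*(1/7) + 1)) = (I + X)/(X + (X/7 + 1)) = (I + X)/(X + (1 + X/7)) = (I + X)/(1 + 8*X/7))
1/((-116 - 1*280) + g((2*(-5))*0, 10)) = 1/((-116 - 1*280) + 7*(10 + (2*(-5))*0)/(7 + 8*((2*(-5))*0))) = 1/((-116 - 280) + 7*(10 - 10*0)/(7 + 8*(-10*0))) = 1/(-396 + 7*(10 + 0)/(7 + 8*0)) = 1/(-396 + 7*10/(7 + 0)) = 1/(-396 + 7*10/7) = 1/(-396 + 7*(1/7)*10) = 1/(-396 + 10) = 1/(-386) = -1/386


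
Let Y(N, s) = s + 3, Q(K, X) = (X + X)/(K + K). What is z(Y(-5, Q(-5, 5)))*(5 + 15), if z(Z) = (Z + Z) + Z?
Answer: 120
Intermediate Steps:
Q(K, X) = X/K (Q(K, X) = (2*X)/((2*K)) = (2*X)*(1/(2*K)) = X/K)
Y(N, s) = 3 + s
z(Z) = 3*Z (z(Z) = 2*Z + Z = 3*Z)
z(Y(-5, Q(-5, 5)))*(5 + 15) = (3*(3 + 5/(-5)))*(5 + 15) = (3*(3 + 5*(-⅕)))*20 = (3*(3 - 1))*20 = (3*2)*20 = 6*20 = 120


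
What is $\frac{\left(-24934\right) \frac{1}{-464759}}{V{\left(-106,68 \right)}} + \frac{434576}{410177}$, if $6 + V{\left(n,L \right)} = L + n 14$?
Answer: $\frac{143597765531165}{135540384615873} \approx 1.0594$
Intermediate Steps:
$V{\left(n,L \right)} = -6 + L + 14 n$ ($V{\left(n,L \right)} = -6 + \left(L + n 14\right) = -6 + \left(L + 14 n\right) = -6 + L + 14 n$)
$\frac{\left(-24934\right) \frac{1}{-464759}}{V{\left(-106,68 \right)}} + \frac{434576}{410177} = \frac{\left(-24934\right) \frac{1}{-464759}}{-6 + 68 + 14 \left(-106\right)} + \frac{434576}{410177} = \frac{\left(-24934\right) \left(- \frac{1}{464759}\right)}{-6 + 68 - 1484} + 434576 \cdot \frac{1}{410177} = \frac{24934}{464759 \left(-1422\right)} + \frac{434576}{410177} = \frac{24934}{464759} \left(- \frac{1}{1422}\right) + \frac{434576}{410177} = - \frac{12467}{330443649} + \frac{434576}{410177} = \frac{143597765531165}{135540384615873}$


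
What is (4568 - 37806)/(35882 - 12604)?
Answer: -16619/11639 ≈ -1.4279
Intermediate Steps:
(4568 - 37806)/(35882 - 12604) = -33238/23278 = -33238*1/23278 = -16619/11639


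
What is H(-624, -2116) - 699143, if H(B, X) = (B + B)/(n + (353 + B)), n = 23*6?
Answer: -92984771/133 ≈ -6.9913e+5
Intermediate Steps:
n = 138
H(B, X) = 2*B/(491 + B) (H(B, X) = (B + B)/(138 + (353 + B)) = (2*B)/(491 + B) = 2*B/(491 + B))
H(-624, -2116) - 699143 = 2*(-624)/(491 - 624) - 699143 = 2*(-624)/(-133) - 699143 = 2*(-624)*(-1/133) - 699143 = 1248/133 - 699143 = -92984771/133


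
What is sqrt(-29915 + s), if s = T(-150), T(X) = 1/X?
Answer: I*sqrt(26923506)/30 ≈ 172.96*I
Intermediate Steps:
s = -1/150 (s = 1/(-150) = -1/150 ≈ -0.0066667)
sqrt(-29915 + s) = sqrt(-29915 - 1/150) = sqrt(-4487251/150) = I*sqrt(26923506)/30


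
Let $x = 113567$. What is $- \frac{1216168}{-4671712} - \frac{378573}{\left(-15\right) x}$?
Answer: $\frac{160013845659}{331595197940} \approx 0.48256$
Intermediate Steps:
$- \frac{1216168}{-4671712} - \frac{378573}{\left(-15\right) x} = - \frac{1216168}{-4671712} - \frac{378573}{\left(-15\right) 113567} = \left(-1216168\right) \left(- \frac{1}{4671712}\right) - \frac{378573}{-1703505} = \frac{152021}{583964} - - \frac{126191}{567835} = \frac{152021}{583964} + \frac{126191}{567835} = \frac{160013845659}{331595197940}$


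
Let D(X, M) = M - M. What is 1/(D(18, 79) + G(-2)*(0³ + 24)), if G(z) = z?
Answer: -1/48 ≈ -0.020833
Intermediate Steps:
D(X, M) = 0
1/(D(18, 79) + G(-2)*(0³ + 24)) = 1/(0 - 2*(0³ + 24)) = 1/(0 - 2*(0 + 24)) = 1/(0 - 2*24) = 1/(0 - 48) = 1/(-48) = -1/48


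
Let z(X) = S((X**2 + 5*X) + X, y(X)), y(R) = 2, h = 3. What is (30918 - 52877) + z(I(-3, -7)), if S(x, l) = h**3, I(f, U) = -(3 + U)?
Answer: -21932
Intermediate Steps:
I(f, U) = -3 - U
S(x, l) = 27 (S(x, l) = 3**3 = 27)
z(X) = 27
(30918 - 52877) + z(I(-3, -7)) = (30918 - 52877) + 27 = -21959 + 27 = -21932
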